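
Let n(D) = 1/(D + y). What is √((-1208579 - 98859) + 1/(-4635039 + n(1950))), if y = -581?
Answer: I*√52642291406899022186165710/6345368390 ≈ 1143.4*I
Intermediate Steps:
n(D) = 1/(-581 + D) (n(D) = 1/(D - 581) = 1/(-581 + D))
√((-1208579 - 98859) + 1/(-4635039 + n(1950))) = √((-1208579 - 98859) + 1/(-4635039 + 1/(-581 + 1950))) = √(-1307438 + 1/(-4635039 + 1/1369)) = √(-1307438 + 1/(-6345368390/1369)) = √(-1307438 - 1369/6345368390) = √(-8296175757086189/6345368390) = I*√52642291406899022186165710/6345368390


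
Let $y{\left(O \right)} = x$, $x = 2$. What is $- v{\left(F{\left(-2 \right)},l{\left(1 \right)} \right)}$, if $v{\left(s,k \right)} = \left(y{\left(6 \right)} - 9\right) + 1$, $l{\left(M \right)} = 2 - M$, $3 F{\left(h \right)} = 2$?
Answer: $6$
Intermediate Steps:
$y{\left(O \right)} = 2$
$F{\left(h \right)} = \frac{2}{3}$ ($F{\left(h \right)} = \frac{1}{3} \cdot 2 = \frac{2}{3}$)
$v{\left(s,k \right)} = -6$ ($v{\left(s,k \right)} = \left(2 - 9\right) + 1 = -7 + 1 = -6$)
$- v{\left(F{\left(-2 \right)},l{\left(1 \right)} \right)} = \left(-1\right) \left(-6\right) = 6$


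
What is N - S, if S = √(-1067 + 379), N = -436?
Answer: -436 - 4*I*√43 ≈ -436.0 - 26.23*I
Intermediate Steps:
S = 4*I*√43 (S = √(-688) = 4*I*√43 ≈ 26.23*I)
N - S = -436 - 4*I*√43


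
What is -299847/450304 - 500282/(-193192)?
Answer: 510216293/265229056 ≈ 1.9237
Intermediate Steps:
-299847/450304 - 500282/(-193192) = -299847*1/450304 - 500282*(-1/193192) = -299847/450304 + 6101/2356 = 510216293/265229056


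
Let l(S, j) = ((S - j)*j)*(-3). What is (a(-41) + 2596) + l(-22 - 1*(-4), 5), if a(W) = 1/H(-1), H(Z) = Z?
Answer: 2940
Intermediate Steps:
l(S, j) = -3*j*(S - j) (l(S, j) = (j*(S - j))*(-3) = -3*j*(S - j))
a(W) = -1 (a(W) = 1/(-1) = -1)
(a(-41) + 2596) + l(-22 - 1*(-4), 5) = (-1 + 2596) + 3*5*(5 - (-22 - 1*(-4))) = 2595 + 3*5*(5 - (-22 + 4)) = 2595 + 3*5*(5 - 1*(-18)) = 2595 + 3*5*(5 + 18) = 2595 + 3*5*23 = 2595 + 345 = 2940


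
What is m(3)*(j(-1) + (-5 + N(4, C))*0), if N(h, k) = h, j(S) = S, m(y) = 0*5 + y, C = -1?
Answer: -3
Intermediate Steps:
m(y) = y (m(y) = 0 + y = y)
m(3)*(j(-1) + (-5 + N(4, C))*0) = 3*(-1 + (-5 + 4)*0) = 3*(-1 - 1*0) = 3*(-1 + 0) = 3*(-1) = -3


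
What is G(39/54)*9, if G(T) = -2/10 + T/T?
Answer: 36/5 ≈ 7.2000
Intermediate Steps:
G(T) = ⅘ (G(T) = -2*⅒ + 1 = -⅕ + 1 = ⅘)
G(39/54)*9 = (⅘)*9 = 36/5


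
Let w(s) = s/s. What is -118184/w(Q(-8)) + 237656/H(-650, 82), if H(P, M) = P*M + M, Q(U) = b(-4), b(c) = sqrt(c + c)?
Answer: -3144876884/26609 ≈ -1.1819e+5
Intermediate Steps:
b(c) = sqrt(2)*sqrt(c) (b(c) = sqrt(2*c) = sqrt(2)*sqrt(c))
Q(U) = 2*I*sqrt(2) (Q(U) = sqrt(2)*sqrt(-4) = sqrt(2)*(2*I) = 2*I*sqrt(2))
H(P, M) = M + M*P (H(P, M) = M*P + M = M + M*P)
w(s) = 1
-118184/w(Q(-8)) + 237656/H(-650, 82) = -118184/1 + 237656/((82*(1 - 650))) = -118184*1 + 237656/((82*(-649))) = -118184 + 237656/(-53218) = -118184 + 237656*(-1/53218) = -118184 - 118828/26609 = -3144876884/26609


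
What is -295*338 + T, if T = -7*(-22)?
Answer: -99556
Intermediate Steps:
T = 154
-295*338 + T = -295*338 + 154 = -99710 + 154 = -99556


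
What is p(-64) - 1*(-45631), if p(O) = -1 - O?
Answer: 45694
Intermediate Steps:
p(-64) - 1*(-45631) = (-1 - 1*(-64)) - 1*(-45631) = (-1 + 64) + 45631 = 63 + 45631 = 45694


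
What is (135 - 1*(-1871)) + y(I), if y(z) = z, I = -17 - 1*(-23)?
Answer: 2012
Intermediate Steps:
I = 6 (I = -17 + 23 = 6)
(135 - 1*(-1871)) + y(I) = (135 - 1*(-1871)) + 6 = (135 + 1871) + 6 = 2006 + 6 = 2012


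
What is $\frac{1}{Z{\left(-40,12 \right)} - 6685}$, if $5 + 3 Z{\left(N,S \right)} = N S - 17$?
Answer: $- \frac{3}{20557} \approx -0.00014594$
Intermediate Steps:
$Z{\left(N,S \right)} = - \frac{22}{3} + \frac{N S}{3}$ ($Z{\left(N,S \right)} = - \frac{5}{3} + \frac{N S - 17}{3} = - \frac{5}{3} + \frac{-17 + N S}{3} = - \frac{5}{3} + \left(- \frac{17}{3} + \frac{N S}{3}\right) = - \frac{22}{3} + \frac{N S}{3}$)
$\frac{1}{Z{\left(-40,12 \right)} - 6685} = \frac{1}{\left(- \frac{22}{3} + \frac{1}{3} \left(-40\right) 12\right) - 6685} = \frac{1}{\left(- \frac{22}{3} - 160\right) - 6685} = \frac{1}{- \frac{502}{3} - 6685} = \frac{1}{- \frac{20557}{3}} = - \frac{3}{20557}$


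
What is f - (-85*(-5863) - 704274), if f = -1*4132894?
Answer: -3926975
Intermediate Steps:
f = -4132894
f - (-85*(-5863) - 704274) = -4132894 - (-85*(-5863) - 704274) = -4132894 - (498355 - 704274) = -4132894 - 1*(-205919) = -4132894 + 205919 = -3926975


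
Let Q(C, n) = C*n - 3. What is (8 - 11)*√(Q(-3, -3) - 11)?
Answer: -3*I*√5 ≈ -6.7082*I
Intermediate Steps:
Q(C, n) = -3 + C*n
(8 - 11)*√(Q(-3, -3) - 11) = (8 - 11)*√((-3 - 3*(-3)) - 11) = -3*√((-3 + 9) - 11) = -3*√(6 - 11) = -3*I*√5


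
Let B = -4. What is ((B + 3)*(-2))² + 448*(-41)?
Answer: -18364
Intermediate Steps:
((B + 3)*(-2))² + 448*(-41) = ((-4 + 3)*(-2))² + 448*(-41) = (-1*(-2))² - 18368 = 2² - 18368 = 4 - 18368 = -18364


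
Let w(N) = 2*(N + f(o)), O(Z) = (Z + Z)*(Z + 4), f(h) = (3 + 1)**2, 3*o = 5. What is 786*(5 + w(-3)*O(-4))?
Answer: 3930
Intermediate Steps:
o = 5/3 (o = (1/3)*5 = 5/3 ≈ 1.6667)
f(h) = 16 (f(h) = 4**2 = 16)
O(Z) = 2*Z*(4 + Z) (O(Z) = (2*Z)*(4 + Z) = 2*Z*(4 + Z))
w(N) = 32 + 2*N (w(N) = 2*(N + 16) = 2*(16 + N) = 32 + 2*N)
786*(5 + w(-3)*O(-4)) = 786*(5 + (32 + 2*(-3))*(2*(-4)*(4 - 4))) = 786*(5 + (32 - 6)*(2*(-4)*0)) = 786*(5 + 26*0) = 786*(5 + 0) = 786*5 = 3930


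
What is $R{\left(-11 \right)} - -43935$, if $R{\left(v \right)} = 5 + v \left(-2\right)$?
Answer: $43962$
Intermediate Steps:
$R{\left(v \right)} = 5 - 2 v$
$R{\left(-11 \right)} - -43935 = \left(5 - -22\right) - -43935 = \left(5 + 22\right) + 43935 = 27 + 43935 = 43962$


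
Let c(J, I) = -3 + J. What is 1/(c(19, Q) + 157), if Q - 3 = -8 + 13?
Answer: 1/173 ≈ 0.0057803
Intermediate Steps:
Q = 8 (Q = 3 + (-8 + 13) = 3 + 5 = 8)
1/(c(19, Q) + 157) = 1/((-3 + 19) + 157) = 1/(16 + 157) = 1/173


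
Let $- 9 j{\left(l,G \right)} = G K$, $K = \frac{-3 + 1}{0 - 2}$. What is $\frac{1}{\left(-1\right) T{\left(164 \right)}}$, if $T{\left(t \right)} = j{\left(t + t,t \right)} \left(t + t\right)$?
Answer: $\frac{9}{53792} \approx 0.00016731$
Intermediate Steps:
$K = 1$ ($K = - \frac{2}{-2} = \left(-2\right) \left(- \frac{1}{2}\right) = 1$)
$j{\left(l,G \right)} = - \frac{G}{9}$ ($j{\left(l,G \right)} = - \frac{G 1}{9} = - \frac{G}{9}$)
$T{\left(t \right)} = - \frac{2 t^{2}}{9}$ ($T{\left(t \right)} = - \frac{t}{9} \left(t + t\right) = - \frac{t}{9} \cdot 2 t = - \frac{2 t^{2}}{9}$)
$\frac{1}{\left(-1\right) T{\left(164 \right)}} = \frac{1}{\left(-1\right) \left(- \frac{2 \cdot 164^{2}}{9}\right)} = \frac{1}{\left(-1\right) \left(\left(- \frac{2}{9}\right) 26896\right)} = \frac{1}{\left(-1\right) \left(- \frac{53792}{9}\right)} = \frac{1}{\frac{53792}{9}} = \frac{9}{53792}$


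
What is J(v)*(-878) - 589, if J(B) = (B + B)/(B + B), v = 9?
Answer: -1467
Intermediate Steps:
J(B) = 1 (J(B) = (2*B)/((2*B)) = (2*B)*(1/(2*B)) = 1)
J(v)*(-878) - 589 = 1*(-878) - 589 = -878 - 589 = -1467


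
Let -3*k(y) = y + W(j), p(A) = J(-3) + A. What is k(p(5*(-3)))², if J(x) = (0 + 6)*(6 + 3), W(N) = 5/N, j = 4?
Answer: 25921/144 ≈ 180.01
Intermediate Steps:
J(x) = 54 (J(x) = 6*9 = 54)
p(A) = 54 + A
k(y) = -5/12 - y/3 (k(y) = -(y + 5/4)/3 = -(5/4 + y)/3 = -5/12 - y/3)
k(p(5*(-3)))² = (-5/12 - (54 + 5*(-3))/3)² = (-5/12 - (54 - 15)/3)² = (-5/12 - ⅓*39)² = (-5/12 - 13)² = (-161/12)² = 25921/144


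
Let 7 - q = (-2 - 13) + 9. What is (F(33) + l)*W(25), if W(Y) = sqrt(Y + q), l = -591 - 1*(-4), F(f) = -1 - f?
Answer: -621*sqrt(38) ≈ -3828.1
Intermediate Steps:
l = -587 (l = -591 + 4 = -587)
q = 13 (q = 7 - ((-2 - 13) + 9) = 7 - (-15 + 9) = 7 - 1*(-6) = 7 + 6 = 13)
W(Y) = sqrt(13 + Y) (W(Y) = sqrt(Y + 13) = sqrt(13 + Y))
(F(33) + l)*W(25) = ((-1 - 1*33) - 587)*sqrt(13 + 25) = ((-1 - 33) - 587)*sqrt(38) = (-34 - 587)*sqrt(38) = -621*sqrt(38)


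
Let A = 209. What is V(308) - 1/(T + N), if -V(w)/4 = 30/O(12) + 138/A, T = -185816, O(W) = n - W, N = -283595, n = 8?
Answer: 2684092307/98106899 ≈ 27.359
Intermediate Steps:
O(W) = 8 - W
V(w) = 5718/209 (V(w) = -4*(30/(8 - 1*12) + 138/209) = -4*(30/(8 - 12) + 138*(1/209)) = -4*(30/(-4) + 138/209) = -4*(30*(-¼) + 138/209) = -4*(-15/2 + 138/209) = -4*(-2859/418) = 5718/209)
V(308) - 1/(T + N) = 5718/209 - 1/(-185816 - 283595) = 5718/209 - 1/(-469411) = 5718/209 - 1*(-1/469411) = 5718/209 + 1/469411 = 2684092307/98106899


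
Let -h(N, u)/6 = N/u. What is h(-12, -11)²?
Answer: 5184/121 ≈ 42.843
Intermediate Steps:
h(N, u) = -6*N/u
h(-12, -11)² = (-6*(-12)/(-11))² = (-6*(-12)*(-1/11))² = (-72/11)² = 5184/121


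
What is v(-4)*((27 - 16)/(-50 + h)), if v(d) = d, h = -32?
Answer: 22/41 ≈ 0.53658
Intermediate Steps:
v(-4)*((27 - 16)/(-50 + h)) = -4*(27 - 16)/(-50 - 32) = -44/(-82) = -44*(-1)/82 = -4*(-11/82) = 22/41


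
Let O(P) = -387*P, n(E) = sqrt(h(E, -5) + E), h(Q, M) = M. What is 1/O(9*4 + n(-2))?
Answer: I/(387*(sqrt(7) - 36*I)) ≈ -7.1392e-5 + 5.2468e-6*I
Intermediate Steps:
n(E) = sqrt(-5 + E)
1/O(9*4 + n(-2)) = 1/(-387*(9*4 + sqrt(-5 - 2))) = 1/(-387*(36 + sqrt(-7))) = 1/(-387*(36 + I*sqrt(7))) = 1/(-13932 - 387*I*sqrt(7))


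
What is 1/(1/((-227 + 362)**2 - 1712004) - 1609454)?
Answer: -1693779/2726059386667 ≈ -6.2133e-7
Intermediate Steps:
1/(1/((-227 + 362)**2 - 1712004) - 1609454) = 1/(1/(135**2 - 1712004) - 1609454) = 1/(1/(18225 - 1712004) - 1609454) = 1/(1/(-1693779) - 1609454) = 1/(-1/1693779 - 1609454) = 1/(-2726059386667/1693779) = -1693779/2726059386667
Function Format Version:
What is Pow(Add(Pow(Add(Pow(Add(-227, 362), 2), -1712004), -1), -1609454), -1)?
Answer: Rational(-1693779, 2726059386667) ≈ -6.2133e-7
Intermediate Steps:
Pow(Add(Pow(Add(Pow(Add(-227, 362), 2), -1712004), -1), -1609454), -1) = Pow(Add(Pow(Add(Pow(135, 2), -1712004), -1), -1609454), -1) = Pow(Add(Pow(Add(18225, -1712004), -1), -1609454), -1) = Pow(Add(Pow(-1693779, -1), -1609454), -1) = Pow(Add(Rational(-1, 1693779), -1609454), -1) = Pow(Rational(-2726059386667, 1693779), -1) = Rational(-1693779, 2726059386667)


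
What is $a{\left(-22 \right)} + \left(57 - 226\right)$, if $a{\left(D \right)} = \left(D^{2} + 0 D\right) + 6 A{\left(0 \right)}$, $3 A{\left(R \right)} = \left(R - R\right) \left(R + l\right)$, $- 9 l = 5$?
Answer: $315$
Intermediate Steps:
$l = - \frac{5}{9}$ ($l = \left(- \frac{1}{9}\right) 5 = - \frac{5}{9} \approx -0.55556$)
$A{\left(R \right)} = 0$ ($A{\left(R \right)} = \frac{\left(R - R\right) \left(R - \frac{5}{9}\right)}{3} = \frac{0 \left(- \frac{5}{9} + R\right)}{3} = \frac{1}{3} \cdot 0 = 0$)
$a{\left(D \right)} = D^{2}$ ($a{\left(D \right)} = \left(D^{2} + 0 D\right) + 6 \cdot 0 = \left(D^{2} + 0\right) + 0 = D^{2} + 0 = D^{2}$)
$a{\left(-22 \right)} + \left(57 - 226\right) = \left(-22\right)^{2} + \left(57 - 226\right) = 484 + \left(57 - 226\right) = 484 - 169 = 315$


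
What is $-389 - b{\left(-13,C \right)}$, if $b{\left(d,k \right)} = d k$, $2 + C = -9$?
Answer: $-532$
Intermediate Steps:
$C = -11$ ($C = -2 - 9 = -11$)
$-389 - b{\left(-13,C \right)} = -389 - \left(-13\right) \left(-11\right) = -389 - 143 = -532$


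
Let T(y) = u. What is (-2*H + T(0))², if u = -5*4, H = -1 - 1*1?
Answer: 256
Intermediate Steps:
H = -2 (H = -1 - 1 = -2)
u = -20
T(y) = -20
(-2*H + T(0))² = (-2*(-2) - 20)² = (4 - 20)² = (-16)² = 256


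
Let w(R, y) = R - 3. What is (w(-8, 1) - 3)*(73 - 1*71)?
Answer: -28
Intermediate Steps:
w(R, y) = -3 + R
(w(-8, 1) - 3)*(73 - 1*71) = ((-3 - 8) - 3)*(73 - 1*71) = (-11 - 3)*(73 - 71) = -14*2 = -28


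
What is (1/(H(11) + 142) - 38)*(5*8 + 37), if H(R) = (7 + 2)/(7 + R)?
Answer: -833756/285 ≈ -2925.5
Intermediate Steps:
H(R) = 9/(7 + R)
(1/(H(11) + 142) - 38)*(5*8 + 37) = (1/(9/(7 + 11) + 142) - 38)*(5*8 + 37) = (1/(9/18 + 142) - 38)*(40 + 37) = (1/(9*(1/18) + 142) - 38)*77 = (1/(½ + 142) - 38)*77 = (1/(285/2) - 38)*77 = (2/285 - 38)*77 = -10828/285*77 = -833756/285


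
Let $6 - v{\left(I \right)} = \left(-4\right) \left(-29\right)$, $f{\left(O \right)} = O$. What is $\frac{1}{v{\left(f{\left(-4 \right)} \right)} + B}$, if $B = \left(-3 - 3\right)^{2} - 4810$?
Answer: $- \frac{1}{4884} \approx -0.00020475$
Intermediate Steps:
$v{\left(I \right)} = -110$ ($v{\left(I \right)} = 6 - \left(-4\right) \left(-29\right) = 6 - 116 = -110$)
$B = -4774$ ($B = \left(-6\right)^{2} - 4810 = 36 - 4810 = -4774$)
$\frac{1}{v{\left(f{\left(-4 \right)} \right)} + B} = \frac{1}{-110 - 4774} = \frac{1}{-4884} = - \frac{1}{4884}$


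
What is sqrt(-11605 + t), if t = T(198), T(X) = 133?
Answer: 4*I*sqrt(717) ≈ 107.11*I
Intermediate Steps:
t = 133
sqrt(-11605 + t) = sqrt(-11605 + 133) = sqrt(-11472) = 4*I*sqrt(717)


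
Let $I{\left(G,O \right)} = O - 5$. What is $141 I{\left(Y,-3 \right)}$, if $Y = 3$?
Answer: $-1128$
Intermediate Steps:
$I{\left(G,O \right)} = -5 + O$
$141 I{\left(Y,-3 \right)} = 141 \left(-5 - 3\right) = 141 \left(-8\right) = -1128$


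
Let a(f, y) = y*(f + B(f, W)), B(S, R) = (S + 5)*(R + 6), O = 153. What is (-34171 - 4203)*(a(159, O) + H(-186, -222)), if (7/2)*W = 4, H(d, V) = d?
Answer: -7804103934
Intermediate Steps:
W = 8/7 (W = (2/7)*4 = 8/7 ≈ 1.1429)
B(S, R) = (5 + S)*(6 + R)
a(f, y) = y*(250/7 + 57*f/7) (a(f, y) = y*(f + (30 + 5*(8/7) + 6*f + 8*f/7)) = y*(f + (30 + 40/7 + 6*f + 8*f/7)) = y*(f + (250/7 + 50*f/7)) = y*(250/7 + 57*f/7))
(-34171 - 4203)*(a(159, O) + H(-186, -222)) = (-34171 - 4203)*((⅐)*153*(250 + 57*159) - 186) = -38374*((⅐)*153*(250 + 9063) - 186) = -38374*((⅐)*153*9313 - 186) = -38374*(1424889/7 - 186) = -38374*1423587/7 = -7804103934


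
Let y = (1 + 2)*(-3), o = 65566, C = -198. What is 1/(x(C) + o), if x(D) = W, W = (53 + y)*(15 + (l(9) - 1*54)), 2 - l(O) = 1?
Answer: 1/63894 ≈ 1.5651e-5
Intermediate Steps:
l(O) = 1 (l(O) = 2 - 1*1 = 2 - 1 = 1)
y = -9 (y = 3*(-3) = -9)
W = -1672 (W = (53 - 9)*(15 + (1 - 1*54)) = 44*(15 + (1 - 54)) = 44*(15 - 53) = 44*(-38) = -1672)
x(D) = -1672
1/(x(C) + o) = 1/(-1672 + 65566) = 1/63894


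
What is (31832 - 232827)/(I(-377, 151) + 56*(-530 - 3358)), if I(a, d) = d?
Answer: 200995/217577 ≈ 0.92379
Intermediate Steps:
(31832 - 232827)/(I(-377, 151) + 56*(-530 - 3358)) = (31832 - 232827)/(151 + 56*(-530 - 3358)) = -200995/(151 + 56*(-3888)) = -200995/(151 - 217728) = -200995/(-217577) = -200995*(-1/217577) = 200995/217577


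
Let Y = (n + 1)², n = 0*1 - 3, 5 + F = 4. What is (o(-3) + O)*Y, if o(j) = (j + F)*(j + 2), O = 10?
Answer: 56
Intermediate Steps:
F = -1 (F = -5 + 4 = -1)
n = -3 (n = 0 - 3 = -3)
Y = 4 (Y = (-3 + 1)² = (-2)² = 4)
o(j) = (-1 + j)*(2 + j) (o(j) = (j - 1)*(j + 2) = (-1 + j)*(2 + j))
(o(-3) + O)*Y = ((-2 - 3 + (-3)²) + 10)*4 = ((-2 - 3 + 9) + 10)*4 = (4 + 10)*4 = 14*4 = 56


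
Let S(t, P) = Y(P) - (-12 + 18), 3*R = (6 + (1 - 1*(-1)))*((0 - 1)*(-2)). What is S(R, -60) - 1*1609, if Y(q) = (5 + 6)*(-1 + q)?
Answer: -2286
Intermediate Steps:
Y(q) = -11 + 11*q (Y(q) = 11*(-1 + q) = -11 + 11*q)
R = 16/3 (R = ((6 + (1 - 1*(-1)))*((0 - 1)*(-2)))/3 = ((6 + (1 + 1))*(-1*(-2)))/3 = ((6 + 2)*2)/3 = (8*2)/3 = (1/3)*16 = 16/3 ≈ 5.3333)
S(t, P) = -17 + 11*P (S(t, P) = (-11 + 11*P) - (-12 + 18) = (-11 + 11*P) - 1*6 = (-11 + 11*P) - 6 = -17 + 11*P)
S(R, -60) - 1*1609 = (-17 + 11*(-60)) - 1*1609 = (-17 - 660) - 1609 = -677 - 1609 = -2286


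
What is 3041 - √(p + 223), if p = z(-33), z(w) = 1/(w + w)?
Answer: 3041 - √971322/66 ≈ 3026.1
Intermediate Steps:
z(w) = 1/(2*w)
p = -1/66 (p = (½)/(-33) = (½)*(-1/33) = -1/66 ≈ -0.015152)
3041 - √(p + 223) = 3041 - √(-1/66 + 223) = 3041 - √(14717/66) = 3041 - √971322/66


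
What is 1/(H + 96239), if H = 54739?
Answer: 1/150978 ≈ 6.6235e-6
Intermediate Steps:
1/(H + 96239) = 1/(54739 + 96239) = 1/150978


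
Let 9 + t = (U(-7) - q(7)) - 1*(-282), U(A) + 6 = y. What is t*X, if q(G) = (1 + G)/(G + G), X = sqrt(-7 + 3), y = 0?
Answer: 3730*I/7 ≈ 532.86*I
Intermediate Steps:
X = 2*I (X = sqrt(-4) = 2*I ≈ 2.0*I)
U(A) = -6 (U(A) = -6 + 0 = -6)
q(G) = (1 + G)/(2*G) (q(G) = (1 + G)/((2*G)) = (1 + G)*(1/(2*G)) = (1 + G)/(2*G))
t = 1865/7 (t = -9 + ((-6 - (1 + 7)/(2*7)) - 1*(-282)) = -9 + ((-6 - 8/(2*7)) + 282) = -9 + ((-6 - 1*4/7) + 282) = -9 + ((-6 - 4/7) + 282) = -9 + (-46/7 + 282) = -9 + 1928/7 = 1865/7 ≈ 266.43)
t*X = 1865*(2*I)/7 = 3730*I/7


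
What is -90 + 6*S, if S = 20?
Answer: 30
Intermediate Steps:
-90 + 6*S = -90 + 6*20 = -90 + 120 = 30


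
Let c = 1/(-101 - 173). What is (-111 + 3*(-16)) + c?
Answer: -43567/274 ≈ -159.00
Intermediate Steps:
c = -1/274 (c = 1/(-274) = -1/274 ≈ -0.0036496)
(-111 + 3*(-16)) + c = (-111 + 3*(-16)) - 1/274 = (-111 - 48) - 1/274 = -159 - 1/274 = -43567/274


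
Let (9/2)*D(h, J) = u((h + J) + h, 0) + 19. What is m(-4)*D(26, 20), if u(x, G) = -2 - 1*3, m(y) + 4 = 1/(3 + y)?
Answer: -140/9 ≈ -15.556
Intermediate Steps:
m(y) = -4 + 1/(3 + y)
u(x, G) = -5 (u(x, G) = -2 - 3 = -5)
D(h, J) = 28/9 (D(h, J) = 2*(-5 + 19)/9 = (2/9)*14 = 28/9)
m(-4)*D(26, 20) = ((-11 - 4*(-4))/(3 - 4))*(28/9) = ((-11 + 16)/(-1))*(28/9) = -1*5*(28/9) = -5*28/9 = -140/9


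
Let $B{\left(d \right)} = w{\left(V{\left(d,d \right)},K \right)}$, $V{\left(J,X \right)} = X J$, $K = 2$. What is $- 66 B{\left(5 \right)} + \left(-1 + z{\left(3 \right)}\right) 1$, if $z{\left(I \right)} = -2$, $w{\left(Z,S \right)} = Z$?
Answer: $-1653$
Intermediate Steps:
$V{\left(J,X \right)} = J X$
$B{\left(d \right)} = d^{2}$ ($B{\left(d \right)} = d d = d^{2}$)
$- 66 B{\left(5 \right)} + \left(-1 + z{\left(3 \right)}\right) 1 = - 66 \cdot 5^{2} + \left(-1 - 2\right) 1 = \left(-66\right) 25 - 3 = -1650 - 3 = -1653$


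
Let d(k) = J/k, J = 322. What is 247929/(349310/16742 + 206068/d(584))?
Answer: 111380533033/167908908677 ≈ 0.66334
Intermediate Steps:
d(k) = 322/k
247929/(349310/16742 + 206068/d(584)) = 247929/(349310/16742 + 206068/((322/584))) = 247929/(349310*(1/16742) + 206068/((322*(1/584)))) = 247929/(174655/8371 + 206068/(161/292)) = 247929/(174655/8371 + 206068*(292/161)) = 247929/(174655/8371 + 60171856/161) = 247929/(503726726031/1347731) = 247929*(1347731/503726726031) = 111380533033/167908908677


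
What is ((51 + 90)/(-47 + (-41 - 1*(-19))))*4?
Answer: -188/23 ≈ -8.1739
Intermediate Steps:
((51 + 90)/(-47 + (-41 - 1*(-19))))*4 = (141/(-47 + (-41 + 19)))*4 = (141/(-47 - 22))*4 = (141/(-69))*4 = (141*(-1/69))*4 = -47/23*4 = -188/23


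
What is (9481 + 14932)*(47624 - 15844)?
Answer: 775845140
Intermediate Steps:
(9481 + 14932)*(47624 - 15844) = 24413*31780 = 775845140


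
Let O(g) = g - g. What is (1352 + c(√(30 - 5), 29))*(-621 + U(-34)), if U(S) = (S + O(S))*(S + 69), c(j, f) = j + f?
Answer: -2510046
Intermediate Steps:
O(g) = 0
c(j, f) = f + j
U(S) = S*(69 + S) (U(S) = (S + 0)*(S + 69) = S*(69 + S))
(1352 + c(√(30 - 5), 29))*(-621 + U(-34)) = (1352 + (29 + √(30 - 5)))*(-621 - 34*(69 - 34)) = (1352 + (29 + √25))*(-621 - 34*35) = (1352 + (29 + 5))*(-621 - 1190) = (1352 + 34)*(-1811) = 1386*(-1811) = -2510046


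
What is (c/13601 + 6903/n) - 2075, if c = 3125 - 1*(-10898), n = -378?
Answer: -170738593/81606 ≈ -2092.2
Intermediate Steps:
c = 14023 (c = 3125 + 10898 = 14023)
(c/13601 + 6903/n) - 2075 = (14023/13601 + 6903/(-378)) - 2075 = (14023*(1/13601) + 6903*(-1/378)) - 2075 = (14023/13601 - 767/42) - 2075 = -1406143/81606 - 2075 = -170738593/81606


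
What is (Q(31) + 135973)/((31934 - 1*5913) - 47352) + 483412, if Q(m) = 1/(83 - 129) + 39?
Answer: 474330166561/981226 ≈ 4.8341e+5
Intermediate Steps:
Q(m) = 1793/46 (Q(m) = 1/(-46) + 39 = -1/46 + 39 = 1793/46)
(Q(31) + 135973)/((31934 - 1*5913) - 47352) + 483412 = (1793/46 + 135973)/((31934 - 1*5913) - 47352) + 483412 = 6256551/(46*((31934 - 5913) - 47352)) + 483412 = 6256551/(46*(26021 - 47352)) + 483412 = (6256551/46)/(-21331) + 483412 = (6256551/46)*(-1/21331) + 483412 = -6256551/981226 + 483412 = 474330166561/981226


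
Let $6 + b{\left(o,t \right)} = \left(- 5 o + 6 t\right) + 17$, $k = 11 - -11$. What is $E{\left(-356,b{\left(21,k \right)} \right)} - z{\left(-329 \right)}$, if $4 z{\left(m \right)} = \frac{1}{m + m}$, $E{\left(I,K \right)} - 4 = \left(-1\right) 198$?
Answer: $- \frac{510607}{2632} \approx -194.0$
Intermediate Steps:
$k = 22$ ($k = 11 + 11 = 22$)
$b{\left(o,t \right)} = 11 - 5 o + 6 t$ ($b{\left(o,t \right)} = -6 - \left(-17 - 6 t + 5 o\right) = -6 + \left(17 - 5 o + 6 t\right) = 11 - 5 o + 6 t$)
$E{\left(I,K \right)} = -194$ ($E{\left(I,K \right)} = 4 - 198 = -194$)
$z{\left(m \right)} = \frac{1}{8 m}$ ($z{\left(m \right)} = \frac{1}{4 \left(m + m\right)} = \frac{1}{4 \cdot 2 m} = \frac{\frac{1}{2} \frac{1}{m}}{4} = \frac{1}{8 m}$)
$E{\left(-356,b{\left(21,k \right)} \right)} - z{\left(-329 \right)} = -194 - \frac{1}{8 \left(-329\right)} = -194 - \frac{1}{8} \left(- \frac{1}{329}\right) = -194 - - \frac{1}{2632} = -194 + \frac{1}{2632} = - \frac{510607}{2632}$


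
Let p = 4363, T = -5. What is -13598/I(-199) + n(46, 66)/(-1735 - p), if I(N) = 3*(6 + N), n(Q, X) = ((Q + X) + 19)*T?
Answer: 83299849/3530742 ≈ 23.593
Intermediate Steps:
n(Q, X) = -95 - 5*Q - 5*X (n(Q, X) = ((Q + X) + 19)*(-5) = (19 + Q + X)*(-5) = -95 - 5*Q - 5*X)
I(N) = 18 + 3*N
-13598/I(-199) + n(46, 66)/(-1735 - p) = -13598/(18 + 3*(-199)) + (-95 - 5*46 - 5*66)/(-1735 - 1*4363) = -13598/(18 - 597) + (-95 - 230 - 330)/(-1735 - 4363) = -13598/(-579) - 655/(-6098) = -13598*(-1/579) - 655*(-1/6098) = 13598/579 + 655/6098 = 83299849/3530742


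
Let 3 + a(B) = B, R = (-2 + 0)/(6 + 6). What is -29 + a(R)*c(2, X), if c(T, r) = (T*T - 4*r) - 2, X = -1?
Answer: -48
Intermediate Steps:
R = -1/6 (R = -2/12 = -2*1/12 = -1/6 ≈ -0.16667)
a(B) = -3 + B
c(T, r) = -2 + T**2 - 4*r (c(T, r) = (T**2 - 4*r) - 2 = -2 + T**2 - 4*r)
-29 + a(R)*c(2, X) = -29 + (-3 - 1/6)*(-2 + 2**2 - 4*(-1)) = -29 - 19*(-2 + 4 + 4)/6 = -29 - 19/6*6 = -29 - 19 = -48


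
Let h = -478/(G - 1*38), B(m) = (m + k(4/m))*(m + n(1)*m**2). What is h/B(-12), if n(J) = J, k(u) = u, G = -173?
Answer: -239/171754 ≈ -0.0013915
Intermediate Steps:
B(m) = (m + m**2)*(m + 4/m) (B(m) = (m + 4/m)*(m + 1*m**2) = (m + 4/m)*(m + m**2) = (m + m**2)*(m + 4/m))
h = 478/211 (h = -478/(-173 - 1*38) = -478/(-173 - 38) = -478/(-211) = -478*(-1/211) = 478/211 ≈ 2.2654)
h/B(-12) = 478/(211*(4 - 12*(4 - 12 + (-12)**2))) = 478/(211*(4 - 12*(4 - 12 + 144))) = 478/(211*(4 - 12*136)) = 478/(211*(4 - 1632)) = (478/211)/(-1628) = (478/211)*(-1/1628) = -239/171754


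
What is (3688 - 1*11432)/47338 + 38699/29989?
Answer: 799849223/709809641 ≈ 1.1269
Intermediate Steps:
(3688 - 1*11432)/47338 + 38699/29989 = (3688 - 11432)*(1/47338) + 38699*(1/29989) = -7744*1/47338 + 38699/29989 = -3872/23669 + 38699/29989 = 799849223/709809641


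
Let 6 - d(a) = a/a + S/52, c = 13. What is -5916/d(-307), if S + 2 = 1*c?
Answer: -102544/83 ≈ -1235.5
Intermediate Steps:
S = 11 (S = -2 + 1*13 = -2 + 13 = 11)
d(a) = 249/52 (d(a) = 6 - (a/a + 11/52) = 6 - (1 + 11*(1/52)) = 6 - (1 + 11/52) = 6 - 1*63/52 = 6 - 63/52 = 249/52)
-5916/d(-307) = -5916/249/52 = -5916*52/249 = -102544/83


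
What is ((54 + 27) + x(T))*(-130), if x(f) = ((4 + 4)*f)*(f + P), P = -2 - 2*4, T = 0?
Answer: -10530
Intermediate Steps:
P = -10 (P = -2 - 8 = -10)
x(f) = 8*f*(-10 + f) (x(f) = ((4 + 4)*f)*(f - 10) = (8*f)*(-10 + f) = 8*f*(-10 + f))
((54 + 27) + x(T))*(-130) = ((54 + 27) + 8*0*(-10 + 0))*(-130) = (81 + 8*0*(-10))*(-130) = (81 + 0)*(-130) = 81*(-130) = -10530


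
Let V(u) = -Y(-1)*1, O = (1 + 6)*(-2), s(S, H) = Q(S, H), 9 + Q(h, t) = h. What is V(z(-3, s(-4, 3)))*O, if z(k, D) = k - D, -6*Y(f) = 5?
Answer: -35/3 ≈ -11.667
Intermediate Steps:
Q(h, t) = -9 + h
Y(f) = -⅚ (Y(f) = -⅙*5 = -⅚)
s(S, H) = -9 + S
O = -14 (O = 7*(-2) = -14)
V(u) = ⅚ (V(u) = -1*(-⅚)*1 = (⅚)*1 = ⅚)
V(z(-3, s(-4, 3)))*O = (⅚)*(-14) = -35/3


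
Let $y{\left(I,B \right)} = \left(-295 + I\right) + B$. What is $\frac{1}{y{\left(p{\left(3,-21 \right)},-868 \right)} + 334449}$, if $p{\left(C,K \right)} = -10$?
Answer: $\frac{1}{333276} \approx 3.0005 \cdot 10^{-6}$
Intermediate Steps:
$y{\left(I,B \right)} = -295 + B + I$
$\frac{1}{y{\left(p{\left(3,-21 \right)},-868 \right)} + 334449} = \frac{1}{\left(-295 - 868 - 10\right) + 334449} = \frac{1}{-1173 + 334449} = \frac{1}{333276}$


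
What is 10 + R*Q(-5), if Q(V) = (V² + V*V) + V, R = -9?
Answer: -395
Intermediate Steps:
Q(V) = V + 2*V² (Q(V) = (V² + V²) + V = 2*V² + V = V + 2*V²)
10 + R*Q(-5) = 10 - (-45)*(1 + 2*(-5)) = 10 - (-45)*(1 - 10) = 10 - (-45)*(-9) = 10 - 9*45 = 10 - 405 = -395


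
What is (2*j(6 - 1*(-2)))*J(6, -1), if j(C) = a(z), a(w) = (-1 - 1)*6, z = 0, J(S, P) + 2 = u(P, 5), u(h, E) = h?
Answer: 72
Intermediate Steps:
J(S, P) = -2 + P
a(w) = -12 (a(w) = -2*6 = -12)
j(C) = -12
(2*j(6 - 1*(-2)))*J(6, -1) = (2*(-12))*(-2 - 1) = -24*(-3) = 72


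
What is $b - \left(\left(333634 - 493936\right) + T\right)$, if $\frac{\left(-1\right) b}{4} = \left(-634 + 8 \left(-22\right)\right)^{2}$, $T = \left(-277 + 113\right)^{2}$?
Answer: $-2490994$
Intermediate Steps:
$T = 26896$ ($T = \left(-164\right)^{2} = 26896$)
$b = -2624400$ ($b = - 4 \left(-634 + 8 \left(-22\right)\right)^{2} = - 4 \left(-634 - 176\right)^{2} = - 4 \left(-810\right)^{2} = \left(-4\right) 656100 = -2624400$)
$b - \left(\left(333634 - 493936\right) + T\right) = -2624400 - \left(\left(333634 - 493936\right) + 26896\right) = -2624400 - \left(-160302 + 26896\right) = -2624400 - -133406 = -2624400 + 133406 = -2490994$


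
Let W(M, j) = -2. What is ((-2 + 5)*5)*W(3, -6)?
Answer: -30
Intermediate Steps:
((-2 + 5)*5)*W(3, -6) = ((-2 + 5)*5)*(-2) = (3*5)*(-2) = 15*(-2) = -30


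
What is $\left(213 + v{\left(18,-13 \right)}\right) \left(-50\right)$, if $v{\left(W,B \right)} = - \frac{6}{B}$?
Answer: $- \frac{138750}{13} \approx -10673.0$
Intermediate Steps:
$\left(213 + v{\left(18,-13 \right)}\right) \left(-50\right) = \left(213 - \frac{6}{-13}\right) \left(-50\right) = \left(213 - - \frac{6}{13}\right) \left(-50\right) = \left(213 + \frac{6}{13}\right) \left(-50\right) = \frac{2775}{13} \left(-50\right) = - \frac{138750}{13}$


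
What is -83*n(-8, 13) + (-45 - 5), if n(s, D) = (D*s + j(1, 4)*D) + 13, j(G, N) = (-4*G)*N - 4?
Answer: 29083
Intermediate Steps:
j(G, N) = -4 - 4*G*N (j(G, N) = -4*G*N - 4 = -4 - 4*G*N)
n(s, D) = 13 - 20*D + D*s (n(s, D) = (D*s + (-4 - 4*1*4)*D) + 13 = (D*s + (-4 - 16)*D) + 13 = (D*s - 20*D) + 13 = (-20*D + D*s) + 13 = 13 - 20*D + D*s)
-83*n(-8, 13) + (-45 - 5) = -83*(13 - 20*13 + 13*(-8)) + (-45 - 5) = -83*(13 - 260 - 104) - 50 = -83*(-351) - 50 = 29133 - 50 = 29083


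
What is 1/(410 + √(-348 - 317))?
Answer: 82/33753 - I*√665/168765 ≈ 0.0024294 - 0.0001528*I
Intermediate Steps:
1/(410 + √(-348 - 317)) = 1/(410 + √(-665)) = 1/(410 + I*√665)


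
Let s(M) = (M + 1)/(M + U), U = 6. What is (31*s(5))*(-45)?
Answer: -8370/11 ≈ -760.91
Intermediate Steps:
s(M) = (1 + M)/(6 + M) (s(M) = (M + 1)/(M + 6) = (1 + M)/(6 + M))
(31*s(5))*(-45) = (31*((1 + 5)/(6 + 5)))*(-45) = (31*(6/11))*(-45) = (186/11)*(-45) = -8370/11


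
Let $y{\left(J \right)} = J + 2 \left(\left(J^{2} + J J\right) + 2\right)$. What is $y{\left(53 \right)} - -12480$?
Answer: $23773$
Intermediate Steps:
$y{\left(J \right)} = 4 + J + 4 J^{2}$ ($y{\left(J \right)} = J + 2 \left(\left(J^{2} + J^{2}\right) + 2\right) = J + 2 \left(2 J^{2} + 2\right) = J + 2 \left(2 + 2 J^{2}\right) = J + \left(4 + 4 J^{2}\right) = 4 + J + 4 J^{2}$)
$y{\left(53 \right)} - -12480 = \left(4 + 53 + 4 \cdot 53^{2}\right) - -12480 = \left(4 + 53 + 4 \cdot 2809\right) + 12480 = \left(4 + 53 + 11236\right) + 12480 = 11293 + 12480 = 23773$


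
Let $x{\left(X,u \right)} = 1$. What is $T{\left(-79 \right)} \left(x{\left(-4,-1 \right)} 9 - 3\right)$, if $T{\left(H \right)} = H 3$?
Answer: $-1422$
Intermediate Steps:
$T{\left(H \right)} = 3 H$
$T{\left(-79 \right)} \left(x{\left(-4,-1 \right)} 9 - 3\right) = 3 \left(-79\right) \left(1 \cdot 9 - 3\right) = - 237 \left(9 - 3\right) = \left(-237\right) 6 = -1422$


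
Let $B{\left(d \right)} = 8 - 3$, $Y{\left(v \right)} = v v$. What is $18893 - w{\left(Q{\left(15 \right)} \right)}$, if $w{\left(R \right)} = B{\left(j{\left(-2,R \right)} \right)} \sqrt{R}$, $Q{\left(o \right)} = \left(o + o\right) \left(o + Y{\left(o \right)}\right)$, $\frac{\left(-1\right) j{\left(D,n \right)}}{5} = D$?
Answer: $18893 - 300 \sqrt{2} \approx 18469.0$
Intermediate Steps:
$Y{\left(v \right)} = v^{2}$
$j{\left(D,n \right)} = - 5 D$
$Q{\left(o \right)} = 2 o \left(o + o^{2}\right)$ ($Q{\left(o \right)} = \left(o + o\right) \left(o + o^{2}\right) = 2 o \left(o + o^{2}\right)$)
$B{\left(d \right)} = 5$
$w{\left(R \right)} = 5 \sqrt{R}$
$18893 - w{\left(Q{\left(15 \right)} \right)} = 18893 - 5 \sqrt{2 \cdot 15^{2} \left(1 + 15\right)} = 18893 - 5 \sqrt{2 \cdot 225 \cdot 16} = 18893 - 5 \sqrt{7200} = 18893 - 5 \cdot 60 \sqrt{2} = 18893 - 300 \sqrt{2}$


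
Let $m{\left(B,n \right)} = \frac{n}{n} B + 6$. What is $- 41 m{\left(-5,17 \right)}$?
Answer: $-41$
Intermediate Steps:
$m{\left(B,n \right)} = 6 + B$ ($m{\left(B,n \right)} = 1 B + 6 = B + 6 = 6 + B$)
$- 41 m{\left(-5,17 \right)} = - 41 \left(6 - 5\right) = \left(-41\right) 1 = -41$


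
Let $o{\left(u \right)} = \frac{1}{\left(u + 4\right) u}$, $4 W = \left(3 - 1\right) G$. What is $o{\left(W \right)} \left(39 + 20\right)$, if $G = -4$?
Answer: $- \frac{59}{4} \approx -14.75$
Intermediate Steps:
$W = -2$ ($W = \frac{\left(3 - 1\right) \left(-4\right)}{4} = \frac{2 \left(-4\right)}{4} = \frac{1}{4} \left(-8\right) = -2$)
$o{\left(u \right)} = \frac{1}{u \left(4 + u\right)}$ ($o{\left(u \right)} = \frac{1}{\left(4 + u\right) u} = \frac{1}{u \left(4 + u\right)}$)
$o{\left(W \right)} \left(39 + 20\right) = \frac{1}{\left(-2\right) \left(4 - 2\right)} \left(39 + 20\right) = - \frac{1}{2 \cdot 2} \cdot 59 = \left(- \frac{1}{2}\right) \frac{1}{2} \cdot 59 = \left(- \frac{1}{4}\right) 59 = - \frac{59}{4}$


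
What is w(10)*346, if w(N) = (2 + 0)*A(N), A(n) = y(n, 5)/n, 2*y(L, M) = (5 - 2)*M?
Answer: 519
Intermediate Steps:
y(L, M) = 3*M/2 (y(L, M) = ((5 - 2)*M)/2 = (3*M)/2 = 3*M/2)
A(n) = 15/(2*n) (A(n) = ((3/2)*5)/n = 15/(2*n))
w(N) = 15/N (w(N) = (2 + 0)*(15/(2*N)) = 2*(15/(2*N)) = 15/N)
w(10)*346 = (15/10)*346 = (15*(⅒))*346 = (3/2)*346 = 519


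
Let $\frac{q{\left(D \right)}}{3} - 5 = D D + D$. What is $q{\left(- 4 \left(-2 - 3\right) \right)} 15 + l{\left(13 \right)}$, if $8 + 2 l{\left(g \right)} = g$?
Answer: $\frac{38255}{2} \approx 19128.0$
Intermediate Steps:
$l{\left(g \right)} = -4 + \frac{g}{2}$
$q{\left(D \right)} = 15 + 3 D + 3 D^{2}$ ($q{\left(D \right)} = 15 + 3 \left(D D + D\right) = 15 + 3 \left(D^{2} + D\right) = 15 + 3 \left(D + D^{2}\right) = 15 + \left(3 D + 3 D^{2}\right) = 15 + 3 D + 3 D^{2}$)
$q{\left(- 4 \left(-2 - 3\right) \right)} 15 + l{\left(13 \right)} = \left(15 + 3 \left(- 4 \left(-2 - 3\right)\right) + 3 \left(- 4 \left(-2 - 3\right)\right)^{2}\right) 15 + \left(-4 + \frac{1}{2} \cdot 13\right) = \left(15 + 3 \left(- 4 \left(-2 - 3\right)\right) + 3 \left(- 4 \left(-2 - 3\right)\right)^{2}\right) 15 + \left(-4 + \frac{13}{2}\right) = \left(15 + 3 \left(\left(-4\right) \left(-5\right)\right) + 3 \left(\left(-4\right) \left(-5\right)\right)^{2}\right) 15 + \frac{5}{2} = \left(15 + 3 \cdot 20 + 3 \cdot 20^{2}\right) 15 + \frac{5}{2} = \left(15 + 60 + 3 \cdot 400\right) 15 + \frac{5}{2} = \left(15 + 60 + 1200\right) 15 + \frac{5}{2} = 1275 \cdot 15 + \frac{5}{2} = 19125 + \frac{5}{2} = \frac{38255}{2}$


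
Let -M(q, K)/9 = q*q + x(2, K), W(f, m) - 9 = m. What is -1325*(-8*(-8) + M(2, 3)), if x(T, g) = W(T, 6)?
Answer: 141775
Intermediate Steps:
W(f, m) = 9 + m
x(T, g) = 15 (x(T, g) = 9 + 6 = 15)
M(q, K) = -135 - 9*q**2 (M(q, K) = -9*(q*q + 15) = -9*(q**2 + 15) = -9*(15 + q**2) = -135 - 9*q**2)
-1325*(-8*(-8) + M(2, 3)) = -1325*(-8*(-8) + (-135 - 9*2**2)) = -1325*(64 + (-135 - 9*4)) = -1325*(64 + (-135 - 36)) = -1325*(64 - 171) = -1325*(-107) = 141775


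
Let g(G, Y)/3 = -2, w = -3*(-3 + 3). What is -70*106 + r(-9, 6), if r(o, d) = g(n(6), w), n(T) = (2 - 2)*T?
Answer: -7426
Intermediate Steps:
w = 0 (w = -3*0 = 0)
n(T) = 0 (n(T) = 0*T = 0)
g(G, Y) = -6 (g(G, Y) = 3*(-2) = -6)
r(o, d) = -6
-70*106 + r(-9, 6) = -70*106 - 6 = -7420 - 6 = -7426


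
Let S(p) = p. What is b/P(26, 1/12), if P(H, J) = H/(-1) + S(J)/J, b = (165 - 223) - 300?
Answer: 358/25 ≈ 14.320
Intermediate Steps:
b = -358 (b = -58 - 300 = -358)
P(H, J) = 1 - H (P(H, J) = H/(-1) + J/J = H*(-1) + 1 = -H + 1 = 1 - H)
b/P(26, 1/12) = -358/(1 - 1*26) = -358/(1 - 26) = -358/(-25) = -358*(-1/25) = 358/25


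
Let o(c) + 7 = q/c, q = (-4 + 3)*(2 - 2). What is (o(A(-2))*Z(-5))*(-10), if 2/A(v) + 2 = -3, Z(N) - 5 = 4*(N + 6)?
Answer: 630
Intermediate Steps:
Z(N) = 29 + 4*N (Z(N) = 5 + 4*(N + 6) = 5 + 4*(6 + N) = 5 + (24 + 4*N) = 29 + 4*N)
q = 0 (q = -1*0 = 0)
A(v) = -⅖ (A(v) = 2/(-2 - 3) = 2/(-5) = 2*(-⅕) = -⅖)
o(c) = -7 (o(c) = -7 + 0/c = -7 + 0 = -7)
(o(A(-2))*Z(-5))*(-10) = -7*(29 + 4*(-5))*(-10) = -7*(29 - 20)*(-10) = -7*9*(-10) = -63*(-10) = 630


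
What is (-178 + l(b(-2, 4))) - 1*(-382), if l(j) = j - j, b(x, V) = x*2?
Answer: 204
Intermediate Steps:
b(x, V) = 2*x
l(j) = 0
(-178 + l(b(-2, 4))) - 1*(-382) = (-178 + 0) - 1*(-382) = -178 + 382 = 204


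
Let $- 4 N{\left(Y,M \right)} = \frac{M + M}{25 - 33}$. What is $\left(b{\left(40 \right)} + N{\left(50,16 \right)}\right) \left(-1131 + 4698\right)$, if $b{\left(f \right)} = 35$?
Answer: $128412$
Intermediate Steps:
$N{\left(Y,M \right)} = \frac{M}{16}$ ($N{\left(Y,M \right)} = - \frac{\left(M + M\right) \frac{1}{25 - 33}}{4} = - \frac{2 M \frac{1}{-8}}{4} = - \frac{2 M \left(- \frac{1}{8}\right)}{4} = - \frac{\left(- \frac{1}{4}\right) M}{4} = \frac{M}{16}$)
$\left(b{\left(40 \right)} + N{\left(50,16 \right)}\right) \left(-1131 + 4698\right) = \left(35 + \frac{1}{16} \cdot 16\right) \left(-1131 + 4698\right) = \left(35 + 1\right) 3567 = 36 \cdot 3567 = 128412$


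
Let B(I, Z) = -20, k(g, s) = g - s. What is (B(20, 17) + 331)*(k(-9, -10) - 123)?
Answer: -37942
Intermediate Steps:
(B(20, 17) + 331)*(k(-9, -10) - 123) = (-20 + 331)*((-9 - 1*(-10)) - 123) = 311*((-9 + 10) - 123) = 311*(1 - 123) = 311*(-122) = -37942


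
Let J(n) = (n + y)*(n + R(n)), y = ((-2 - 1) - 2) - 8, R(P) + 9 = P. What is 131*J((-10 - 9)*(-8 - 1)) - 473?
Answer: 6891961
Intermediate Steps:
R(P) = -9 + P
y = -13 (y = (-3 - 2) - 8 = -5 - 8 = -13)
J(n) = (-13 + n)*(-9 + 2*n) (J(n) = (n - 13)*(n + (-9 + n)) = (-13 + n)*(-9 + 2*n))
131*J((-10 - 9)*(-8 - 1)) - 473 = 131*(117 - 35*(-10 - 9)*(-8 - 1) + 2*((-10 - 9)*(-8 - 1))²) - 473 = 131*(117 - (-665)*(-9) + 2*(-19*(-9))²) - 473 = 131*(117 - 35*171 + 2*171²) - 473 = 131*(117 - 5985 + 2*29241) - 473 = 131*(117 - 5985 + 58482) - 473 = 131*52614 - 473 = 6892434 - 473 = 6891961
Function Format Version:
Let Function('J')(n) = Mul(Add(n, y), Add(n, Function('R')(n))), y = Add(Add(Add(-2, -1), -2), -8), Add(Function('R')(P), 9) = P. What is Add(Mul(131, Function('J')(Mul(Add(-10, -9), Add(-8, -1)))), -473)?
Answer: 6891961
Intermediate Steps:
Function('R')(P) = Add(-9, P)
y = -13 (y = Add(Add(-3, -2), -8) = Add(-5, -8) = -13)
Function('J')(n) = Mul(Add(-13, n), Add(-9, Mul(2, n))) (Function('J')(n) = Mul(Add(n, -13), Add(n, Add(-9, n))) = Mul(Add(-13, n), Add(-9, Mul(2, n))))
Add(Mul(131, Function('J')(Mul(Add(-10, -9), Add(-8, -1)))), -473) = Add(Mul(131, Add(117, Mul(-35, Mul(Add(-10, -9), Add(-8, -1))), Mul(2, Pow(Mul(Add(-10, -9), Add(-8, -1)), 2)))), -473) = Add(Mul(131, Add(117, Mul(-35, Mul(-19, -9)), Mul(2, Pow(Mul(-19, -9), 2)))), -473) = Add(Mul(131, Add(117, Mul(-35, 171), Mul(2, Pow(171, 2)))), -473) = Add(Mul(131, Add(117, -5985, Mul(2, 29241))), -473) = Add(Mul(131, Add(117, -5985, 58482)), -473) = Add(Mul(131, 52614), -473) = Add(6892434, -473) = 6891961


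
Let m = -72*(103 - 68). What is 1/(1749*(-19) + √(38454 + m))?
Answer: -209/6945053 - √35934/1104263427 ≈ -3.0265e-5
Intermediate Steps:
m = -2520 (m = -72*35 = -2520)
1/(1749*(-19) + √(38454 + m)) = 1/(1749*(-19) + √(38454 - 2520)) = 1/(-33231 + √35934)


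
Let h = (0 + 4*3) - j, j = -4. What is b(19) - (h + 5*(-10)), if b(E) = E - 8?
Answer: 45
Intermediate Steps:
b(E) = -8 + E
h = 16 (h = (0 + 4*3) - 1*(-4) = (0 + 12) + 4 = 12 + 4 = 16)
b(19) - (h + 5*(-10)) = (-8 + 19) - (16 + 5*(-10)) = 11 - (16 - 50) = 11 - 1*(-34) = 11 + 34 = 45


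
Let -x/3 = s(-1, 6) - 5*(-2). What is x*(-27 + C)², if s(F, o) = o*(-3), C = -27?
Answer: 69984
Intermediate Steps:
s(F, o) = -3*o
x = 24 (x = -3*(-3*6 - 5*(-2)) = -3*(-18 + 10) = -3*(-8) = 24)
x*(-27 + C)² = 24*(-27 - 27)² = 24*(-54)² = 24*2916 = 69984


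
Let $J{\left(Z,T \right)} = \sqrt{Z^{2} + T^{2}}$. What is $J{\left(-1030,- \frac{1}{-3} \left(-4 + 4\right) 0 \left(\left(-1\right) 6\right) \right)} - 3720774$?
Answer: $-3719744$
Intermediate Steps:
$J{\left(Z,T \right)} = \sqrt{T^{2} + Z^{2}}$
$J{\left(-1030,- \frac{1}{-3} \left(-4 + 4\right) 0 \left(\left(-1\right) 6\right) \right)} - 3720774 = \sqrt{\left(- \frac{1}{-3} \left(-4 + 4\right) 0 \left(\left(-1\right) 6\right)\right)^{2} + \left(-1030\right)^{2}} - 3720774 = \sqrt{\left(\left(-1\right) \left(- \frac{1}{3}\right) 0 \cdot 0 \left(-6\right)\right)^{2} + 1060900} - 3720774 = \sqrt{\left(\frac{1}{3} \cdot 0 \left(-6\right)\right)^{2} + 1060900} - 3720774 = \sqrt{\left(0 \left(-6\right)\right)^{2} + 1060900} - 3720774 = \sqrt{0^{2} + 1060900} - 3720774 = \sqrt{0 + 1060900} - 3720774 = \sqrt{1060900} - 3720774 = 1030 - 3720774 = -3719744$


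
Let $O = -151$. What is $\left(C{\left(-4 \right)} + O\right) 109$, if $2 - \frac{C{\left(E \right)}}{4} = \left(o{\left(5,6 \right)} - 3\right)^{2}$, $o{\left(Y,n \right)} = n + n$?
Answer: $-50903$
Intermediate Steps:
$o{\left(Y,n \right)} = 2 n$
$C{\left(E \right)} = -316$ ($C{\left(E \right)} = 8 - 4 \left(2 \cdot 6 - 3\right)^{2} = 8 - 4 \left(12 - 3\right)^{2} = 8 - 4 \cdot 9^{2} = 8 - 324 = -316$)
$\left(C{\left(-4 \right)} + O\right) 109 = \left(-316 - 151\right) 109 = \left(-467\right) 109 = -50903$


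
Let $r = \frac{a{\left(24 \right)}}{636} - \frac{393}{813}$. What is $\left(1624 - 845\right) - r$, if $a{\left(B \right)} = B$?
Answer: $\frac{11195178}{14363} \approx 779.45$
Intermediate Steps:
$r = - \frac{6401}{14363}$ ($r = \frac{24}{636} - \frac{393}{813} = 24 \cdot \frac{1}{636} - \frac{131}{271} = \frac{2}{53} - \frac{131}{271} = - \frac{6401}{14363} \approx -0.44566$)
$\left(1624 - 845\right) - r = \left(1624 - 845\right) - - \frac{6401}{14363} = 779 + \frac{6401}{14363} = \frac{11195178}{14363}$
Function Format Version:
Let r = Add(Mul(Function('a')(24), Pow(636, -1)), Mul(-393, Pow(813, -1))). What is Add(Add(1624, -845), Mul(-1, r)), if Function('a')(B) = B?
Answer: Rational(11195178, 14363) ≈ 779.45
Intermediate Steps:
r = Rational(-6401, 14363) (r = Add(Mul(24, Pow(636, -1)), Mul(-393, Pow(813, -1))) = Add(Mul(24, Rational(1, 636)), Mul(-393, Rational(1, 813))) = Add(Rational(2, 53), Rational(-131, 271)) = Rational(-6401, 14363) ≈ -0.44566)
Add(Add(1624, -845), Mul(-1, r)) = Add(Add(1624, -845), Mul(-1, Rational(-6401, 14363))) = Add(779, Rational(6401, 14363)) = Rational(11195178, 14363)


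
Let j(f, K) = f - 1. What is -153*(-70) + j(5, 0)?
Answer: 10714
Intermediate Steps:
j(f, K) = -1 + f
-153*(-70) + j(5, 0) = -153*(-70) + (-1 + 5) = 10710 + 4 = 10714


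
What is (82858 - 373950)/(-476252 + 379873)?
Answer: 291092/96379 ≈ 3.0203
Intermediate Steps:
(82858 - 373950)/(-476252 + 379873) = -291092/(-96379) = -291092*(-1/96379) = 291092/96379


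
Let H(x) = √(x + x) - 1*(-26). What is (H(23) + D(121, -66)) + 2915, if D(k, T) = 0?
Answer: 2941 + √46 ≈ 2947.8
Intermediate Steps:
H(x) = 26 + √2*√x (H(x) = √(2*x) + 26 = √2*√x + 26 = 26 + √2*√x)
(H(23) + D(121, -66)) + 2915 = ((26 + √2*√23) + 0) + 2915 = ((26 + √46) + 0) + 2915 = (26 + √46) + 2915 = 2941 + √46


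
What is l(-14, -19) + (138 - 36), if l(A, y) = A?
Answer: 88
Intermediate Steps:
l(-14, -19) + (138 - 36) = -14 + (138 - 36) = -14 + 102 = 88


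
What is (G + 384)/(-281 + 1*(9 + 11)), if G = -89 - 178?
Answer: -13/29 ≈ -0.44828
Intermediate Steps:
G = -267
(G + 384)/(-281 + 1*(9 + 11)) = (-267 + 384)/(-281 + 1*(9 + 11)) = 117/(-281 + 1*20) = 117/(-281 + 20) = 117/(-261) = 117*(-1/261) = -13/29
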